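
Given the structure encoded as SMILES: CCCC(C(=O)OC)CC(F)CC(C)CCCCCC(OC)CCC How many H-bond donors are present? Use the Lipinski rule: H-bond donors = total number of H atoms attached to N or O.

Donors: find every N or O and count the H atoms it carries.
  atom 6 (O): bond orders sum to 2 → 0 H
  atom 7 (O): bond orders sum to 2 → 0 H
  atom 21 (O): bond orders sum to 2 → 0 H
Lipinski HBD = 0.

0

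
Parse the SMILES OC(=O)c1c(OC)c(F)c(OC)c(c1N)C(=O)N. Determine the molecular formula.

C10H11FN2O5

Walk through each heavy atom and fill implicit hydrogens from standard valence (C 4, N 3, O 2, S 2, halogen 1); for lowercase aromatic atoms, an aromatic c carries 1 H when it has two neighbours and 0 H with three, and aromatic n carries 0 H:
  atom 1: O, bond orders sum to 1 (valence 2) → 1 H
  atom 2: C, bond orders sum to 4 (valence 4) → 0 H
  atom 3: O, bond orders sum to 2 (valence 2) → 0 H
  atom 4: aromatic c, 3 neighbours → 0 H
  atom 5: aromatic c, 3 neighbours → 0 H
  atom 6: O, bond orders sum to 2 (valence 2) → 0 H
  atom 7: C, bond orders sum to 1 (valence 4) → 3 H
  atom 8: aromatic c, 3 neighbours → 0 H
  atom 9: F (halogen, monovalent) → 0 H
  atom 10: aromatic c, 3 neighbours → 0 H
  atom 11: O, bond orders sum to 2 (valence 2) → 0 H
  atom 12: C, bond orders sum to 1 (valence 4) → 3 H
  atom 13: aromatic c, 3 neighbours → 0 H
  atom 14: aromatic c, 3 neighbours → 0 H
  atom 15: N, bond orders sum to 1 (valence 3) → 2 H
  atom 16: C, bond orders sum to 4 (valence 4) → 0 H
  atom 17: O, bond orders sum to 2 (valence 2) → 0 H
  atom 18: N, bond orders sum to 1 (valence 3) → 2 H
Totals → C:10, H:11, F:1, N:2, O:5.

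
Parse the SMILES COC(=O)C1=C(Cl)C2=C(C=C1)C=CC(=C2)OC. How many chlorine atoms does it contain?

1

Scan the SMILES for Cl atoms (remember two-letter symbols like Cl and Br are single atoms).
Chlorine count: 1.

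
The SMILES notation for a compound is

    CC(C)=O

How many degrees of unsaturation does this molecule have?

1

Degree of unsaturation = (number of rings) + (number of π bonds).
Ring closures in the SMILES: 0.
π bonds: 1 double bond (each 1 DoU) → 1 DoU from unsaturation.
Total DoU = 0 + 1 = 1.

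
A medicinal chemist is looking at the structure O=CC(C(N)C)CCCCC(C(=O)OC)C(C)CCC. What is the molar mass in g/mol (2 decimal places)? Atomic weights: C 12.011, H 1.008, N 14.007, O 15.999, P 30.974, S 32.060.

First, the molecular formula is C16H31NO3 (counting implicit H from valence).
  C: 16 × 12.011 = 192.176
  H: 31 × 1.008 = 31.248
  N: 1 × 14.007 = 14.007
  O: 3 × 15.999 = 47.997
Sum: 16×12.011 + 31×1.008 + 1×14.007 + 3×15.999 = 285.428 → 285.43 g/mol.

285.43 g/mol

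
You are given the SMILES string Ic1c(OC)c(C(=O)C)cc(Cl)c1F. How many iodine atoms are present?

1

Scan the SMILES for I atoms (remember two-letter symbols like Cl and Br are single atoms).
Iodine count: 1.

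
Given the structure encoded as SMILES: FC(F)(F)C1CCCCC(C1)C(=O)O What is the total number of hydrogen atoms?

13

Walk through each heavy atom and fill implicit hydrogens from standard valence (C 4, N 3, O 2, S 2, halogen 1):
  atom 1: F (halogen, monovalent) → 0 H
  atom 2: C, bond orders sum to 4 (valence 4) → 0 H
  atom 3: F (halogen, monovalent) → 0 H
  atom 4: F (halogen, monovalent) → 0 H
  atom 5: C, bond orders sum to 3 (valence 4) → 1 H
  atom 6: C, bond orders sum to 2 (valence 4) → 2 H
  atom 7: C, bond orders sum to 2 (valence 4) → 2 H
  atom 8: C, bond orders sum to 2 (valence 4) → 2 H
  atom 9: C, bond orders sum to 2 (valence 4) → 2 H
  atom 10: C, bond orders sum to 3 (valence 4) → 1 H
  atom 11: C, bond orders sum to 2 (valence 4) → 2 H
  atom 12: C, bond orders sum to 4 (valence 4) → 0 H
  atom 13: O, bond orders sum to 2 (valence 2) → 0 H
  atom 14: O, bond orders sum to 1 (valence 2) → 1 H
Total hydrogens: 13.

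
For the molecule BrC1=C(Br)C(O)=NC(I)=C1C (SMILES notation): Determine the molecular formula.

C6H4Br2INO

Walk through each heavy atom and fill implicit hydrogens from standard valence (C 4, N 3, O 2, S 2, halogen 1):
  atom 1: Br (halogen, monovalent) → 0 H
  atom 2: C, bond orders sum to 4 (valence 4) → 0 H
  atom 3: C, bond orders sum to 4 (valence 4) → 0 H
  atom 4: Br (halogen, monovalent) → 0 H
  atom 5: C, bond orders sum to 4 (valence 4) → 0 H
  atom 6: O, bond orders sum to 1 (valence 2) → 1 H
  atom 7: N, bond orders sum to 3 (valence 3) → 0 H
  atom 8: C, bond orders sum to 4 (valence 4) → 0 H
  atom 9: I (halogen, monovalent) → 0 H
  atom 10: C, bond orders sum to 4 (valence 4) → 0 H
  atom 11: C, bond orders sum to 1 (valence 4) → 3 H
Totals → C:6, H:4, Br:2, I:1, N:1, O:1.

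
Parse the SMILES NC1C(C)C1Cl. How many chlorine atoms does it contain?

1

Scan the SMILES for Cl atoms (remember two-letter symbols like Cl and Br are single atoms).
Chlorine count: 1.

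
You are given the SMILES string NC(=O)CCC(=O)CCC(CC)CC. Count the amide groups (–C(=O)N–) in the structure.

1

The amide motif appears at heavy-atom position 2 in the SMILES.
Other groups present: 1 ketone.
Amide count: 1.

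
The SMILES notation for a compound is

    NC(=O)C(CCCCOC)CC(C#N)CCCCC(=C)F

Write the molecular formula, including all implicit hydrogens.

Walk through each heavy atom and fill implicit hydrogens from standard valence (C 4, N 3, O 2, S 2, halogen 1):
  atom 1: N, bond orders sum to 1 (valence 3) → 2 H
  atom 2: C, bond orders sum to 4 (valence 4) → 0 H
  atom 3: O, bond orders sum to 2 (valence 2) → 0 H
  atom 4: C, bond orders sum to 3 (valence 4) → 1 H
  atom 5: C, bond orders sum to 2 (valence 4) → 2 H
  atom 6: C, bond orders sum to 2 (valence 4) → 2 H
  atom 7: C, bond orders sum to 2 (valence 4) → 2 H
  atom 8: C, bond orders sum to 2 (valence 4) → 2 H
  atom 9: O, bond orders sum to 2 (valence 2) → 0 H
  atom 10: C, bond orders sum to 1 (valence 4) → 3 H
  atom 11: C, bond orders sum to 2 (valence 4) → 2 H
  atom 12: C, bond orders sum to 3 (valence 4) → 1 H
  atom 13: C, bond orders sum to 4 (valence 4) → 0 H
  atom 14: N, bond orders sum to 3 (valence 3) → 0 H
  atom 15: C, bond orders sum to 2 (valence 4) → 2 H
  atom 16: C, bond orders sum to 2 (valence 4) → 2 H
  atom 17: C, bond orders sum to 2 (valence 4) → 2 H
  atom 18: C, bond orders sum to 2 (valence 4) → 2 H
  atom 19: C, bond orders sum to 4 (valence 4) → 0 H
  atom 20: C, bond orders sum to 2 (valence 4) → 2 H
  atom 21: F (halogen, monovalent) → 0 H
Totals → C:16, H:27, F:1, N:2, O:2.

C16H27FN2O2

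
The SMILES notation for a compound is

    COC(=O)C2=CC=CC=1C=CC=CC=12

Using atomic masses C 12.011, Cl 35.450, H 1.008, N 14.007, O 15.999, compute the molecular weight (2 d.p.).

First, the molecular formula is C12H10O2 (counting implicit H from valence).
  C: 12 × 12.011 = 144.132
  H: 10 × 1.008 = 10.080
  O: 2 × 15.999 = 31.998
Sum: 12×12.011 + 10×1.008 + 2×15.999 = 186.210 → 186.21 g/mol.

186.21 g/mol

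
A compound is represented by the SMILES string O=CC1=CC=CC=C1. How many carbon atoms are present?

7

Count every carbon token in the SMILES (each C, including those in ring-closure positions and inside branches).
Carbon count: 7.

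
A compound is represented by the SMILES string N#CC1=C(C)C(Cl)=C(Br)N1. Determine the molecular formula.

C6H4BrClN2

Walk through each heavy atom and fill implicit hydrogens from standard valence (C 4, N 3, O 2, S 2, halogen 1):
  atom 1: N, bond orders sum to 3 (valence 3) → 0 H
  atom 2: C, bond orders sum to 4 (valence 4) → 0 H
  atom 3: C, bond orders sum to 4 (valence 4) → 0 H
  atom 4: C, bond orders sum to 4 (valence 4) → 0 H
  atom 5: C, bond orders sum to 1 (valence 4) → 3 H
  atom 6: C, bond orders sum to 4 (valence 4) → 0 H
  atom 7: Cl (halogen, monovalent) → 0 H
  atom 8: C, bond orders sum to 4 (valence 4) → 0 H
  atom 9: Br (halogen, monovalent) → 0 H
  atom 10: N, bond orders sum to 2 (valence 3) → 1 H
Totals → C:6, H:4, Br:1, Cl:1, N:2.
In Hill order: C6H4BrClN2.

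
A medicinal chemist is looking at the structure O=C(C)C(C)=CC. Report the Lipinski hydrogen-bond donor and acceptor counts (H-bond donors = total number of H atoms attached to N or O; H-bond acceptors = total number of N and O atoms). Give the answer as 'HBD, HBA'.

Donors: find every N or O and count the H atoms it carries.
  atom 1 (O): bond orders sum to 2 → 0 H
Lipinski HBD = 0.
Acceptors: N atoms = 0, O atoms = 1 → HBA = 1.

0, 1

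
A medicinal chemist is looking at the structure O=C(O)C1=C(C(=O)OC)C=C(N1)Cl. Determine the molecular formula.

C7H6ClNO4

Walk through each heavy atom and fill implicit hydrogens from standard valence (C 4, N 3, O 2, S 2, halogen 1):
  atom 1: O, bond orders sum to 2 (valence 2) → 0 H
  atom 2: C, bond orders sum to 4 (valence 4) → 0 H
  atom 3: O, bond orders sum to 1 (valence 2) → 1 H
  atom 4: C, bond orders sum to 4 (valence 4) → 0 H
  atom 5: C, bond orders sum to 4 (valence 4) → 0 H
  atom 6: C, bond orders sum to 4 (valence 4) → 0 H
  atom 7: O, bond orders sum to 2 (valence 2) → 0 H
  atom 8: O, bond orders sum to 2 (valence 2) → 0 H
  atom 9: C, bond orders sum to 1 (valence 4) → 3 H
  atom 10: C, bond orders sum to 3 (valence 4) → 1 H
  atom 11: C, bond orders sum to 4 (valence 4) → 0 H
  atom 12: N, bond orders sum to 2 (valence 3) → 1 H
  atom 13: Cl (halogen, monovalent) → 0 H
Totals → C:7, H:6, Cl:1, N:1, O:4.
In Hill order: C7H6ClNO4.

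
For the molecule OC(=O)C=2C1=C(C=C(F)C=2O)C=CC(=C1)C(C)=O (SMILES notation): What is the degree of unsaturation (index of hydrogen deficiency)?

9

Degree of unsaturation = (number of rings) + (number of π bonds).
Ring closures in the SMILES: 2.
π bonds: 7 double bonds (each 1 DoU) → 7 DoU from unsaturation.
Total DoU = 2 + 7 = 9.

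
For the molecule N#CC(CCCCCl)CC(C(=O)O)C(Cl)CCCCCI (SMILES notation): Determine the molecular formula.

C15H24Cl2INO2

Walk through each heavy atom and fill implicit hydrogens from standard valence (C 4, N 3, O 2, S 2, halogen 1):
  atom 1: N, bond orders sum to 3 (valence 3) → 0 H
  atom 2: C, bond orders sum to 4 (valence 4) → 0 H
  atom 3: C, bond orders sum to 3 (valence 4) → 1 H
  atom 4: C, bond orders sum to 2 (valence 4) → 2 H
  atom 5: C, bond orders sum to 2 (valence 4) → 2 H
  atom 6: C, bond orders sum to 2 (valence 4) → 2 H
  atom 7: C, bond orders sum to 2 (valence 4) → 2 H
  atom 8: Cl (halogen, monovalent) → 0 H
  atom 9: C, bond orders sum to 2 (valence 4) → 2 H
  atom 10: C, bond orders sum to 3 (valence 4) → 1 H
  atom 11: C, bond orders sum to 4 (valence 4) → 0 H
  atom 12: O, bond orders sum to 2 (valence 2) → 0 H
  atom 13: O, bond orders sum to 1 (valence 2) → 1 H
  atom 14: C, bond orders sum to 3 (valence 4) → 1 H
  atom 15: Cl (halogen, monovalent) → 0 H
  atom 16: C, bond orders sum to 2 (valence 4) → 2 H
  atom 17: C, bond orders sum to 2 (valence 4) → 2 H
  atom 18: C, bond orders sum to 2 (valence 4) → 2 H
  atom 19: C, bond orders sum to 2 (valence 4) → 2 H
  atom 20: C, bond orders sum to 2 (valence 4) → 2 H
  atom 21: I (halogen, monovalent) → 0 H
Totals → C:15, H:24, Cl:2, I:1, N:1, O:2.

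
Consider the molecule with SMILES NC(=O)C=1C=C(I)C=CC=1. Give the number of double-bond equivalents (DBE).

Molecular formula: C7H6INO.
DoU = (2C + 2 + N − H − X) / 2, where X is the halogen count and O/S are ignored.
    = (2·7 + 2 + 1 − 6 − 1) / 2 = 10 / 2 = 5.

5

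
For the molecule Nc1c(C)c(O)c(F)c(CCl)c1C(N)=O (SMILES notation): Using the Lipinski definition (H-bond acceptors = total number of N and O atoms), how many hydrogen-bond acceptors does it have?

4

N atoms: 2; O atoms: 2.
Lipinski HBA = 2 + 2 = 4.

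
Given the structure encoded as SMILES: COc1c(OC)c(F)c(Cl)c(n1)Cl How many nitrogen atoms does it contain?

1

Scan the SMILES for N atoms (remember two-letter symbols like Cl and Br are single atoms).
Nitrogen count: 1.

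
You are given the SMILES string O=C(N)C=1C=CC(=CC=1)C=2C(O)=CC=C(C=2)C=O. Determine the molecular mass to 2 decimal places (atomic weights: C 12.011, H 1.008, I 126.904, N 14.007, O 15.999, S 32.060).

First, the molecular formula is C14H11NO3 (counting implicit H from valence).
  C: 14 × 12.011 = 168.154
  H: 11 × 1.008 = 11.088
  N: 1 × 14.007 = 14.007
  O: 3 × 15.999 = 47.997
Sum: 14×12.011 + 11×1.008 + 1×14.007 + 3×15.999 = 241.246 → 241.25 g/mol.

241.25 g/mol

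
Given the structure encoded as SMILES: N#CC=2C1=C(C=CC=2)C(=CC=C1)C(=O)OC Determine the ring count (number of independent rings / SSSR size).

2

In SMILES, each pair of matching ring-closure digits denotes one ring-closing bond; the number of such bonds equals the number of independent rings.
Ring-closure bonds here: 2.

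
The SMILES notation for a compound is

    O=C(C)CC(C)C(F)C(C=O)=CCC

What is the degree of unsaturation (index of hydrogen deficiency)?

Degree of unsaturation = (number of rings) + (number of π bonds).
Ring closures in the SMILES: 0.
π bonds: 3 double bonds (each 1 DoU) → 3 DoU from unsaturation.
Total DoU = 0 + 3 = 3.

3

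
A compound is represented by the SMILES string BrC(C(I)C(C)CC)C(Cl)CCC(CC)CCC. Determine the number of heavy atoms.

Every atom symbol written in the SMILES (organic subset) is one heavy atom; implicit H are not written.
Heavy atoms by element → Br:1, C:15, Cl:1, I:1.
Total: 18.

18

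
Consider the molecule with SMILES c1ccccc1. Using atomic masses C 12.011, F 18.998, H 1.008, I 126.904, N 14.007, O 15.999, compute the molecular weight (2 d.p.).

First, the molecular formula is C6H6 (counting implicit H from valence).
  C: 6 × 12.011 = 72.066
  H: 6 × 1.008 = 6.048
Sum: 6×12.011 + 6×1.008 = 78.114 → 78.11 g/mol.

78.11 g/mol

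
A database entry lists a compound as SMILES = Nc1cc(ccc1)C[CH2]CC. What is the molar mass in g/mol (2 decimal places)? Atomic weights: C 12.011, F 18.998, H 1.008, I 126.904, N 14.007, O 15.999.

First, the molecular formula is C10H15N (counting implicit H from valence).
  C: 10 × 12.011 = 120.110
  H: 15 × 1.008 = 15.120
  N: 1 × 14.007 = 14.007
Sum: 10×12.011 + 15×1.008 + 1×14.007 = 149.237 → 149.24 g/mol.

149.24 g/mol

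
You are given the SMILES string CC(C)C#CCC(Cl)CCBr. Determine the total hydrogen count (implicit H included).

Walk through each heavy atom and fill implicit hydrogens from standard valence (C 4, N 3, O 2, S 2, halogen 1):
  atom 1: C, bond orders sum to 1 (valence 4) → 3 H
  atom 2: C, bond orders sum to 3 (valence 4) → 1 H
  atom 3: C, bond orders sum to 1 (valence 4) → 3 H
  atom 4: C, bond orders sum to 4 (valence 4) → 0 H
  atom 5: C, bond orders sum to 4 (valence 4) → 0 H
  atom 6: C, bond orders sum to 2 (valence 4) → 2 H
  atom 7: C, bond orders sum to 3 (valence 4) → 1 H
  atom 8: Cl (halogen, monovalent) → 0 H
  atom 9: C, bond orders sum to 2 (valence 4) → 2 H
  atom 10: C, bond orders sum to 2 (valence 4) → 2 H
  atom 11: Br (halogen, monovalent) → 0 H
Total hydrogens: 14.

14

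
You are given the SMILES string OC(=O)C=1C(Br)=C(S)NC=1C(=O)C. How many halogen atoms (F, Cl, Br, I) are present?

1

Halogen atoms appear at heavy-atom position 6 (1×Br).
Other groups present: 1 carboxylic acid, 1 ketone, 1 thiol.
Halogen count: 1.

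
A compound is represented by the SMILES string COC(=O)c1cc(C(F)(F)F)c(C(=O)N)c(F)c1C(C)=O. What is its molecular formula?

Walk through each heavy atom and fill implicit hydrogens from standard valence (C 4, N 3, O 2, S 2, halogen 1); for lowercase aromatic atoms, an aromatic c carries 1 H when it has two neighbours and 0 H with three, and aromatic n carries 0 H:
  atom 1: C, bond orders sum to 1 (valence 4) → 3 H
  atom 2: O, bond orders sum to 2 (valence 2) → 0 H
  atom 3: C, bond orders sum to 4 (valence 4) → 0 H
  atom 4: O, bond orders sum to 2 (valence 2) → 0 H
  atom 5: aromatic c, 3 neighbours → 0 H
  atom 6: aromatic c, 2 neighbours → 1 H
  atom 7: aromatic c, 3 neighbours → 0 H
  atom 8: C, bond orders sum to 4 (valence 4) → 0 H
  atom 9: F (halogen, monovalent) → 0 H
  atom 10: F (halogen, monovalent) → 0 H
  atom 11: F (halogen, monovalent) → 0 H
  atom 12: aromatic c, 3 neighbours → 0 H
  atom 13: C, bond orders sum to 4 (valence 4) → 0 H
  atom 14: O, bond orders sum to 2 (valence 2) → 0 H
  atom 15: N, bond orders sum to 1 (valence 3) → 2 H
  atom 16: aromatic c, 3 neighbours → 0 H
  atom 17: F (halogen, monovalent) → 0 H
  atom 18: aromatic c, 3 neighbours → 0 H
  atom 19: C, bond orders sum to 4 (valence 4) → 0 H
  atom 20: C, bond orders sum to 1 (valence 4) → 3 H
  atom 21: O, bond orders sum to 2 (valence 2) → 0 H
Totals → C:12, H:9, F:4, N:1, O:4.
In Hill order: C12H9F4NO4.

C12H9F4NO4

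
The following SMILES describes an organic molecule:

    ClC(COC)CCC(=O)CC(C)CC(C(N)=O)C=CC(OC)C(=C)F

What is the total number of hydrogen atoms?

Walk through each heavy atom and fill implicit hydrogens from standard valence (C 4, N 3, O 2, S 2, halogen 1):
  atom 1: Cl (halogen, monovalent) → 0 H
  atom 2: C, bond orders sum to 3 (valence 4) → 1 H
  atom 3: C, bond orders sum to 2 (valence 4) → 2 H
  atom 4: O, bond orders sum to 2 (valence 2) → 0 H
  atom 5: C, bond orders sum to 1 (valence 4) → 3 H
  atom 6: C, bond orders sum to 2 (valence 4) → 2 H
  atom 7: C, bond orders sum to 2 (valence 4) → 2 H
  atom 8: C, bond orders sum to 4 (valence 4) → 0 H
  atom 9: O, bond orders sum to 2 (valence 2) → 0 H
  atom 10: C, bond orders sum to 2 (valence 4) → 2 H
  atom 11: C, bond orders sum to 3 (valence 4) → 1 H
  atom 12: C, bond orders sum to 1 (valence 4) → 3 H
  atom 13: C, bond orders sum to 2 (valence 4) → 2 H
  atom 14: C, bond orders sum to 3 (valence 4) → 1 H
  atom 15: C, bond orders sum to 4 (valence 4) → 0 H
  atom 16: N, bond orders sum to 1 (valence 3) → 2 H
  atom 17: O, bond orders sum to 2 (valence 2) → 0 H
  atom 18: C, bond orders sum to 3 (valence 4) → 1 H
  atom 19: C, bond orders sum to 3 (valence 4) → 1 H
  atom 20: C, bond orders sum to 3 (valence 4) → 1 H
  atom 21: O, bond orders sum to 2 (valence 2) → 0 H
  atom 22: C, bond orders sum to 1 (valence 4) → 3 H
  atom 23: C, bond orders sum to 4 (valence 4) → 0 H
  atom 24: C, bond orders sum to 2 (valence 4) → 2 H
  atom 25: F (halogen, monovalent) → 0 H
Total hydrogens: 29.

29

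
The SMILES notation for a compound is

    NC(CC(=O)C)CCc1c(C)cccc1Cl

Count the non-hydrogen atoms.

Every atom symbol written in the SMILES (organic subset) is one heavy atom; implicit H are not written.
Heavy atoms by element → C:13, Cl:1, N:1, O:1.
Total: 16.

16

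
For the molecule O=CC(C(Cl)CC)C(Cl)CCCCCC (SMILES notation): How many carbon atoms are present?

Count every carbon token in the SMILES (each C, including those in ring-closure positions and inside branches).
Carbon count: 12.

12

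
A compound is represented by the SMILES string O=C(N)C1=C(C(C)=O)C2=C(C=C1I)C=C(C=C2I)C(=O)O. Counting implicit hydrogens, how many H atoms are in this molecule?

9

Walk through each heavy atom and fill implicit hydrogens from standard valence (C 4, N 3, O 2, S 2, halogen 1):
  atom 1: O, bond orders sum to 2 (valence 2) → 0 H
  atom 2: C, bond orders sum to 4 (valence 4) → 0 H
  atom 3: N, bond orders sum to 1 (valence 3) → 2 H
  atom 4: C, bond orders sum to 4 (valence 4) → 0 H
  atom 5: C, bond orders sum to 4 (valence 4) → 0 H
  atom 6: C, bond orders sum to 4 (valence 4) → 0 H
  atom 7: C, bond orders sum to 1 (valence 4) → 3 H
  atom 8: O, bond orders sum to 2 (valence 2) → 0 H
  atom 9: C, bond orders sum to 4 (valence 4) → 0 H
  atom 10: C, bond orders sum to 4 (valence 4) → 0 H
  atom 11: C, bond orders sum to 3 (valence 4) → 1 H
  atom 12: C, bond orders sum to 4 (valence 4) → 0 H
  atom 13: I (halogen, monovalent) → 0 H
  atom 14: C, bond orders sum to 3 (valence 4) → 1 H
  atom 15: C, bond orders sum to 4 (valence 4) → 0 H
  atom 16: C, bond orders sum to 3 (valence 4) → 1 H
  atom 17: C, bond orders sum to 4 (valence 4) → 0 H
  atom 18: I (halogen, monovalent) → 0 H
  atom 19: C, bond orders sum to 4 (valence 4) → 0 H
  atom 20: O, bond orders sum to 2 (valence 2) → 0 H
  atom 21: O, bond orders sum to 1 (valence 2) → 1 H
Total hydrogens: 9.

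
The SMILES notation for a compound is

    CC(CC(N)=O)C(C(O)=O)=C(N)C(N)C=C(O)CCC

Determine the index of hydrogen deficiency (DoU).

4

Degree of unsaturation = (number of rings) + (number of π bonds).
Ring closures in the SMILES: 0.
π bonds: 4 double bonds (each 1 DoU) → 4 DoU from unsaturation.
Total DoU = 0 + 4 = 4.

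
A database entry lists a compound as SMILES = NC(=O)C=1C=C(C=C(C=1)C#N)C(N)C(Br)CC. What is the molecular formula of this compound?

C12H14BrN3O

Walk through each heavy atom and fill implicit hydrogens from standard valence (C 4, N 3, O 2, S 2, halogen 1):
  atom 1: N, bond orders sum to 1 (valence 3) → 2 H
  atom 2: C, bond orders sum to 4 (valence 4) → 0 H
  atom 3: O, bond orders sum to 2 (valence 2) → 0 H
  atom 4: C, bond orders sum to 4 (valence 4) → 0 H
  atom 5: C, bond orders sum to 3 (valence 4) → 1 H
  atom 6: C, bond orders sum to 4 (valence 4) → 0 H
  atom 7: C, bond orders sum to 3 (valence 4) → 1 H
  atom 8: C, bond orders sum to 4 (valence 4) → 0 H
  atom 9: C, bond orders sum to 3 (valence 4) → 1 H
  atom 10: C, bond orders sum to 4 (valence 4) → 0 H
  atom 11: N, bond orders sum to 3 (valence 3) → 0 H
  atom 12: C, bond orders sum to 3 (valence 4) → 1 H
  atom 13: N, bond orders sum to 1 (valence 3) → 2 H
  atom 14: C, bond orders sum to 3 (valence 4) → 1 H
  atom 15: Br (halogen, monovalent) → 0 H
  atom 16: C, bond orders sum to 2 (valence 4) → 2 H
  atom 17: C, bond orders sum to 1 (valence 4) → 3 H
Totals → C:12, H:14, Br:1, N:3, O:1.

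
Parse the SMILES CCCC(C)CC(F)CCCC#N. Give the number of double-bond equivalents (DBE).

Molecular formula: C11H20FN.
DoU = (2C + 2 + N − H − X) / 2, where X is the halogen count and O/S are ignored.
    = (2·11 + 2 + 1 − 20 − 1) / 2 = 4 / 2 = 2.

2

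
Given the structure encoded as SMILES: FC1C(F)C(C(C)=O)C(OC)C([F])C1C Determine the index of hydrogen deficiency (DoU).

2

Molecular formula: C10H15F3O2.
DoU = (2C + 2 + N − H − X) / 2, where X is the halogen count and O/S are ignored.
    = (2·10 + 2 + 0 − 15 − 3) / 2 = 4 / 2 = 2.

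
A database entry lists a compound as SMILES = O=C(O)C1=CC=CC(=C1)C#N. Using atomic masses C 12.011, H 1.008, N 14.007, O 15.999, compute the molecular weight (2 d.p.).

First, the molecular formula is C8H5NO2 (counting implicit H from valence).
  C: 8 × 12.011 = 96.088
  H: 5 × 1.008 = 5.040
  N: 1 × 14.007 = 14.007
  O: 2 × 15.999 = 31.998
Sum: 8×12.011 + 5×1.008 + 1×14.007 + 2×15.999 = 147.133 → 147.13 g/mol.

147.13 g/mol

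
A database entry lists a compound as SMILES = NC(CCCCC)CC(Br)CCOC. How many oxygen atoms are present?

1

Scan the SMILES for O atoms (remember two-letter symbols like Cl and Br are single atoms).
Oxygen count: 1.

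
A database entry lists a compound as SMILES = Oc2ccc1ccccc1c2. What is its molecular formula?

Walk through each heavy atom and fill implicit hydrogens from standard valence (C 4, N 3, O 2, S 2, halogen 1); for lowercase aromatic atoms, an aromatic c carries 1 H when it has two neighbours and 0 H with three, and aromatic n carries 0 H:
  atom 1: O, bond orders sum to 1 (valence 2) → 1 H
  atom 2: aromatic c, 3 neighbours → 0 H
  atom 3: aromatic c, 2 neighbours → 1 H
  atom 4: aromatic c, 2 neighbours → 1 H
  atom 5: aromatic c, 3 neighbours → 0 H
  atom 6: aromatic c, 2 neighbours → 1 H
  atom 7: aromatic c, 2 neighbours → 1 H
  atom 8: aromatic c, 2 neighbours → 1 H
  atom 9: aromatic c, 2 neighbours → 1 H
  atom 10: aromatic c, 3 neighbours → 0 H
  atom 11: aromatic c, 2 neighbours → 1 H
Totals → C:10, H:8, O:1.

C10H8O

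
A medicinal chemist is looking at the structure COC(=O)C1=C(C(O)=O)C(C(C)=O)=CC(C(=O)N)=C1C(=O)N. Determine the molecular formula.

C13H12N2O7

Walk through each heavy atom and fill implicit hydrogens from standard valence (C 4, N 3, O 2, S 2, halogen 1):
  atom 1: C, bond orders sum to 1 (valence 4) → 3 H
  atom 2: O, bond orders sum to 2 (valence 2) → 0 H
  atom 3: C, bond orders sum to 4 (valence 4) → 0 H
  atom 4: O, bond orders sum to 2 (valence 2) → 0 H
  atom 5: C, bond orders sum to 4 (valence 4) → 0 H
  atom 6: C, bond orders sum to 4 (valence 4) → 0 H
  atom 7: C, bond orders sum to 4 (valence 4) → 0 H
  atom 8: O, bond orders sum to 1 (valence 2) → 1 H
  atom 9: O, bond orders sum to 2 (valence 2) → 0 H
  atom 10: C, bond orders sum to 4 (valence 4) → 0 H
  atom 11: C, bond orders sum to 4 (valence 4) → 0 H
  atom 12: C, bond orders sum to 1 (valence 4) → 3 H
  atom 13: O, bond orders sum to 2 (valence 2) → 0 H
  atom 14: C, bond orders sum to 3 (valence 4) → 1 H
  atom 15: C, bond orders sum to 4 (valence 4) → 0 H
  atom 16: C, bond orders sum to 4 (valence 4) → 0 H
  atom 17: O, bond orders sum to 2 (valence 2) → 0 H
  atom 18: N, bond orders sum to 1 (valence 3) → 2 H
  atom 19: C, bond orders sum to 4 (valence 4) → 0 H
  atom 20: C, bond orders sum to 4 (valence 4) → 0 H
  atom 21: O, bond orders sum to 2 (valence 2) → 0 H
  atom 22: N, bond orders sum to 1 (valence 3) → 2 H
Totals → C:13, H:12, N:2, O:7.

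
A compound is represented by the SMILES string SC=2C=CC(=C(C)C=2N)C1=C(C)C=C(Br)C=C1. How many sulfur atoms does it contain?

1

Scan the SMILES for S atoms (remember two-letter symbols like Cl and Br are single atoms).
Sulfur count: 1.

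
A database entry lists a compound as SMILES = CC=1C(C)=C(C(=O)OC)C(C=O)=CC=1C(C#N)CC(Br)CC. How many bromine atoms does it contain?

Scan the SMILES for Br atoms (remember two-letter symbols like Cl and Br are single atoms).
Bromine count: 1.

1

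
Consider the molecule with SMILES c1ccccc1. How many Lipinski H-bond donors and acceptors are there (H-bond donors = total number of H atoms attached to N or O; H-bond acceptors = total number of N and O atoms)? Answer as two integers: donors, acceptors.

Donors: find every N or O and count the H atoms it carries.
  (no N or O atoms present)
Lipinski HBD = 0.
Acceptors: N atoms = 0, O atoms = 0 → HBA = 0.

0, 0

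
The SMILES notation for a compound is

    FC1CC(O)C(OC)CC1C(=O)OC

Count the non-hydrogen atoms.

14

Every atom symbol written in the SMILES (organic subset) is one heavy atom; implicit H are not written.
Heavy atoms by element → C:9, F:1, O:4.
Total: 14.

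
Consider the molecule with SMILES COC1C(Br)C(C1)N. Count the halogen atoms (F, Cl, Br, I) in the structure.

1

Halogen atoms appear at heavy-atom position 5 (1×Br).
Other groups present: 1 ether, 1 primary amine.
Halogen count: 1.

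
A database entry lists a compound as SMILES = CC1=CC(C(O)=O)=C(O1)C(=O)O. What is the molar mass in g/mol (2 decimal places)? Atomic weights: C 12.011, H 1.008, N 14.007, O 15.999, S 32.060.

First, the molecular formula is C7H6O5 (counting implicit H from valence).
  C: 7 × 12.011 = 84.077
  H: 6 × 1.008 = 6.048
  O: 5 × 15.999 = 79.995
Sum: 7×12.011 + 6×1.008 + 5×15.999 = 170.120 → 170.12 g/mol.

170.12 g/mol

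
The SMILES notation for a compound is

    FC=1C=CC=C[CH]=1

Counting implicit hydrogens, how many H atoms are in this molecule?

Walk through each heavy atom and fill implicit hydrogens from standard valence (C 4, N 3, O 2, S 2, halogen 1):
  atom 1: F (halogen, monovalent) → 0 H
  atom 2: C, bond orders sum to 4 (valence 4) → 0 H
  atom 3: C, bond orders sum to 3 (valence 4) → 1 H
  atom 4: C, bond orders sum to 3 (valence 4) → 1 H
  atom 5: C, bond orders sum to 3 (valence 4) → 1 H
  atom 6: C, bond orders sum to 3 (valence 4) → 1 H
  atom 7: C with explicit H count 1
Total hydrogens: 5.

5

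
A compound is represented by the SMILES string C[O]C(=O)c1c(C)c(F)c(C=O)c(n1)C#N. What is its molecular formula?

C10H7FN2O3

Walk through each heavy atom and fill implicit hydrogens from standard valence (C 4, N 3, O 2, S 2, halogen 1); for lowercase aromatic atoms, an aromatic c carries 1 H when it has two neighbours and 0 H with three, and aromatic n carries 0 H:
  atom 1: C, bond orders sum to 1 (valence 4) → 3 H
  atom 2: O with explicit H count 0
  atom 3: C, bond orders sum to 4 (valence 4) → 0 H
  atom 4: O, bond orders sum to 2 (valence 2) → 0 H
  atom 5: aromatic c, 3 neighbours → 0 H
  atom 6: aromatic c, 3 neighbours → 0 H
  atom 7: C, bond orders sum to 1 (valence 4) → 3 H
  atom 8: aromatic c, 3 neighbours → 0 H
  atom 9: F (halogen, monovalent) → 0 H
  atom 10: aromatic c, 3 neighbours → 0 H
  atom 11: C, bond orders sum to 3 (valence 4) → 1 H
  atom 12: O, bond orders sum to 2 (valence 2) → 0 H
  atom 13: aromatic c, 3 neighbours → 0 H
  atom 14: aromatic n, 2 neighbours → 0 H
  atom 15: C, bond orders sum to 4 (valence 4) → 0 H
  atom 16: N, bond orders sum to 3 (valence 3) → 0 H
Totals → C:10, H:7, F:1, N:2, O:3.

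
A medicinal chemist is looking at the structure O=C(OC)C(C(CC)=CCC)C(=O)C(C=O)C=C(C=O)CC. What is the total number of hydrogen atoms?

24

Walk through each heavy atom and fill implicit hydrogens from standard valence (C 4, N 3, O 2, S 2, halogen 1):
  atom 1: O, bond orders sum to 2 (valence 2) → 0 H
  atom 2: C, bond orders sum to 4 (valence 4) → 0 H
  atom 3: O, bond orders sum to 2 (valence 2) → 0 H
  atom 4: C, bond orders sum to 1 (valence 4) → 3 H
  atom 5: C, bond orders sum to 3 (valence 4) → 1 H
  atom 6: C, bond orders sum to 4 (valence 4) → 0 H
  atom 7: C, bond orders sum to 2 (valence 4) → 2 H
  atom 8: C, bond orders sum to 1 (valence 4) → 3 H
  atom 9: C, bond orders sum to 3 (valence 4) → 1 H
  atom 10: C, bond orders sum to 2 (valence 4) → 2 H
  atom 11: C, bond orders sum to 1 (valence 4) → 3 H
  atom 12: C, bond orders sum to 4 (valence 4) → 0 H
  atom 13: O, bond orders sum to 2 (valence 2) → 0 H
  atom 14: C, bond orders sum to 3 (valence 4) → 1 H
  atom 15: C, bond orders sum to 3 (valence 4) → 1 H
  atom 16: O, bond orders sum to 2 (valence 2) → 0 H
  atom 17: C, bond orders sum to 3 (valence 4) → 1 H
  atom 18: C, bond orders sum to 4 (valence 4) → 0 H
  atom 19: C, bond orders sum to 3 (valence 4) → 1 H
  atom 20: O, bond orders sum to 2 (valence 2) → 0 H
  atom 21: C, bond orders sum to 2 (valence 4) → 2 H
  atom 22: C, bond orders sum to 1 (valence 4) → 3 H
Total hydrogens: 24.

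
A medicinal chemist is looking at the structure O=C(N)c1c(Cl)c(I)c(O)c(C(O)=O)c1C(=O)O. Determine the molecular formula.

Walk through each heavy atom and fill implicit hydrogens from standard valence (C 4, N 3, O 2, S 2, halogen 1); for lowercase aromatic atoms, an aromatic c carries 1 H when it has two neighbours and 0 H with three, and aromatic n carries 0 H:
  atom 1: O, bond orders sum to 2 (valence 2) → 0 H
  atom 2: C, bond orders sum to 4 (valence 4) → 0 H
  atom 3: N, bond orders sum to 1 (valence 3) → 2 H
  atom 4: aromatic c, 3 neighbours → 0 H
  atom 5: aromatic c, 3 neighbours → 0 H
  atom 6: Cl (halogen, monovalent) → 0 H
  atom 7: aromatic c, 3 neighbours → 0 H
  atom 8: I (halogen, monovalent) → 0 H
  atom 9: aromatic c, 3 neighbours → 0 H
  atom 10: O, bond orders sum to 1 (valence 2) → 1 H
  atom 11: aromatic c, 3 neighbours → 0 H
  atom 12: C, bond orders sum to 4 (valence 4) → 0 H
  atom 13: O, bond orders sum to 1 (valence 2) → 1 H
  atom 14: O, bond orders sum to 2 (valence 2) → 0 H
  atom 15: aromatic c, 3 neighbours → 0 H
  atom 16: C, bond orders sum to 4 (valence 4) → 0 H
  atom 17: O, bond orders sum to 2 (valence 2) → 0 H
  atom 18: O, bond orders sum to 1 (valence 2) → 1 H
Totals → C:9, H:5, Cl:1, I:1, N:1, O:6.
In Hill order: C9H5ClINO6.

C9H5ClINO6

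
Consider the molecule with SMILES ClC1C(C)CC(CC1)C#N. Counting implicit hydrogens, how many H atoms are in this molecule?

Walk through each heavy atom and fill implicit hydrogens from standard valence (C 4, N 3, O 2, S 2, halogen 1):
  atom 1: Cl (halogen, monovalent) → 0 H
  atom 2: C, bond orders sum to 3 (valence 4) → 1 H
  atom 3: C, bond orders sum to 3 (valence 4) → 1 H
  atom 4: C, bond orders sum to 1 (valence 4) → 3 H
  atom 5: C, bond orders sum to 2 (valence 4) → 2 H
  atom 6: C, bond orders sum to 3 (valence 4) → 1 H
  atom 7: C, bond orders sum to 2 (valence 4) → 2 H
  atom 8: C, bond orders sum to 2 (valence 4) → 2 H
  atom 9: C, bond orders sum to 4 (valence 4) → 0 H
  atom 10: N, bond orders sum to 3 (valence 3) → 0 H
Total hydrogens: 12.

12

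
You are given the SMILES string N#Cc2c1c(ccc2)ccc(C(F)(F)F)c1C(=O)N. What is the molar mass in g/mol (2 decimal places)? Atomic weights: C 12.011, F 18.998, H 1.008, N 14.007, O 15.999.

264.21 g/mol

First, the molecular formula is C13H7F3N2O (counting implicit H from valence).
  C: 13 × 12.011 = 156.143
  F: 3 × 18.998 = 56.994
  H: 7 × 1.008 = 7.056
  N: 2 × 14.007 = 28.014
  O: 1 × 15.999 = 15.999
Sum: 13×12.011 + 3×18.998 + 7×1.008 + 2×14.007 + 1×15.999 = 264.206 → 264.21 g/mol.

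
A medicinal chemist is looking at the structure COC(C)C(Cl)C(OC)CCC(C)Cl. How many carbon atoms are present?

10

Count every carbon token in the SMILES (each C, including those in ring-closure positions and inside branches).
Carbon count: 10.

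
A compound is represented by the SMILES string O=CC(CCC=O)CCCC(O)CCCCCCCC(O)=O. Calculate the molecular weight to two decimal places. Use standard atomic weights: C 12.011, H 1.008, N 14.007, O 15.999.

314.42 g/mol

First, the molecular formula is C17H30O5 (counting implicit H from valence).
  C: 17 × 12.011 = 204.187
  H: 30 × 1.008 = 30.240
  O: 5 × 15.999 = 79.995
Sum: 17×12.011 + 30×1.008 + 5×15.999 = 314.422 → 314.42 g/mol.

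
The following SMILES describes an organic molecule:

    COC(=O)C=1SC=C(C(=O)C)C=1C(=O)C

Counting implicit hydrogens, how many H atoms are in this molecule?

10

Walk through each heavy atom and fill implicit hydrogens from standard valence (C 4, N 3, O 2, S 2, halogen 1):
  atom 1: C, bond orders sum to 1 (valence 4) → 3 H
  atom 2: O, bond orders sum to 2 (valence 2) → 0 H
  atom 3: C, bond orders sum to 4 (valence 4) → 0 H
  atom 4: O, bond orders sum to 2 (valence 2) → 0 H
  atom 5: C, bond orders sum to 4 (valence 4) → 0 H
  atom 6: S, bond orders sum to 2 (valence 2) → 0 H
  atom 7: C, bond orders sum to 3 (valence 4) → 1 H
  atom 8: C, bond orders sum to 4 (valence 4) → 0 H
  atom 9: C, bond orders sum to 4 (valence 4) → 0 H
  atom 10: O, bond orders sum to 2 (valence 2) → 0 H
  atom 11: C, bond orders sum to 1 (valence 4) → 3 H
  atom 12: C, bond orders sum to 4 (valence 4) → 0 H
  atom 13: C, bond orders sum to 4 (valence 4) → 0 H
  atom 14: O, bond orders sum to 2 (valence 2) → 0 H
  atom 15: C, bond orders sum to 1 (valence 4) → 3 H
Total hydrogens: 10.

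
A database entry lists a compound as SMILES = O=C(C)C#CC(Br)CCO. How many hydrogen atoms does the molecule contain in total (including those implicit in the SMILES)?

9

Walk through each heavy atom and fill implicit hydrogens from standard valence (C 4, N 3, O 2, S 2, halogen 1):
  atom 1: O, bond orders sum to 2 (valence 2) → 0 H
  atom 2: C, bond orders sum to 4 (valence 4) → 0 H
  atom 3: C, bond orders sum to 1 (valence 4) → 3 H
  atom 4: C, bond orders sum to 4 (valence 4) → 0 H
  atom 5: C, bond orders sum to 4 (valence 4) → 0 H
  atom 6: C, bond orders sum to 3 (valence 4) → 1 H
  atom 7: Br (halogen, monovalent) → 0 H
  atom 8: C, bond orders sum to 2 (valence 4) → 2 H
  atom 9: C, bond orders sum to 2 (valence 4) → 2 H
  atom 10: O, bond orders sum to 1 (valence 2) → 1 H
Total hydrogens: 9.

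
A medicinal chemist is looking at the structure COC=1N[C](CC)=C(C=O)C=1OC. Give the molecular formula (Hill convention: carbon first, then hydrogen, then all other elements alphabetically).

C9H13NO3

Walk through each heavy atom and fill implicit hydrogens from standard valence (C 4, N 3, O 2, S 2, halogen 1):
  atom 1: C, bond orders sum to 1 (valence 4) → 3 H
  atom 2: O, bond orders sum to 2 (valence 2) → 0 H
  atom 3: C, bond orders sum to 4 (valence 4) → 0 H
  atom 4: N, bond orders sum to 2 (valence 3) → 1 H
  atom 5: C with explicit H count 0
  atom 6: C, bond orders sum to 2 (valence 4) → 2 H
  atom 7: C, bond orders sum to 1 (valence 4) → 3 H
  atom 8: C, bond orders sum to 4 (valence 4) → 0 H
  atom 9: C, bond orders sum to 3 (valence 4) → 1 H
  atom 10: O, bond orders sum to 2 (valence 2) → 0 H
  atom 11: C, bond orders sum to 4 (valence 4) → 0 H
  atom 12: O, bond orders sum to 2 (valence 2) → 0 H
  atom 13: C, bond orders sum to 1 (valence 4) → 3 H
Totals → C:9, H:13, N:1, O:3.
In Hill order: C9H13NO3.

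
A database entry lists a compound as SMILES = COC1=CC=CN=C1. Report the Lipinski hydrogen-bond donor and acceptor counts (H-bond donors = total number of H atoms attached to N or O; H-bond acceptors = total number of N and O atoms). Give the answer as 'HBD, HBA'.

0, 2

Donors: find every N or O and count the H atoms it carries.
  atom 2 (O): bond orders sum to 2 → 0 H
  atom 7 (N): bond orders sum to 3 → 0 H
Lipinski HBD = 0.
Acceptors: N atoms = 1, O atoms = 1 → HBA = 2.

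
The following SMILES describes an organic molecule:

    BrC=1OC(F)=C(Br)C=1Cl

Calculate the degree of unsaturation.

Degree of unsaturation = (number of rings) + (number of π bonds).
Ring closures in the SMILES: 1.
π bonds: 2 double bonds (each 1 DoU) → 2 DoU from unsaturation.
Total DoU = 1 + 2 = 3.

3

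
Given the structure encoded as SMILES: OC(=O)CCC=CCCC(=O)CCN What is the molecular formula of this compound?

Walk through each heavy atom and fill implicit hydrogens from standard valence (C 4, N 3, O 2, S 2, halogen 1):
  atom 1: O, bond orders sum to 1 (valence 2) → 1 H
  atom 2: C, bond orders sum to 4 (valence 4) → 0 H
  atom 3: O, bond orders sum to 2 (valence 2) → 0 H
  atom 4: C, bond orders sum to 2 (valence 4) → 2 H
  atom 5: C, bond orders sum to 2 (valence 4) → 2 H
  atom 6: C, bond orders sum to 3 (valence 4) → 1 H
  atom 7: C, bond orders sum to 3 (valence 4) → 1 H
  atom 8: C, bond orders sum to 2 (valence 4) → 2 H
  atom 9: C, bond orders sum to 2 (valence 4) → 2 H
  atom 10: C, bond orders sum to 4 (valence 4) → 0 H
  atom 11: O, bond orders sum to 2 (valence 2) → 0 H
  atom 12: C, bond orders sum to 2 (valence 4) → 2 H
  atom 13: C, bond orders sum to 2 (valence 4) → 2 H
  atom 14: N, bond orders sum to 1 (valence 3) → 2 H
Totals → C:10, H:17, N:1, O:3.
In Hill order: C10H17NO3.

C10H17NO3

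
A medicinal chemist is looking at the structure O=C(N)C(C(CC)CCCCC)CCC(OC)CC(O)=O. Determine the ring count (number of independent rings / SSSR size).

In SMILES, each pair of matching ring-closure digits denotes one ring-closing bond; the number of such bonds equals the number of independent rings.
Ring-closure bonds here: 0.

0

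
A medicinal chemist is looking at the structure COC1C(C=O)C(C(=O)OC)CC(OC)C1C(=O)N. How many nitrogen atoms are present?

Scan the SMILES for N atoms (remember two-letter symbols like Cl and Br are single atoms).
Nitrogen count: 1.

1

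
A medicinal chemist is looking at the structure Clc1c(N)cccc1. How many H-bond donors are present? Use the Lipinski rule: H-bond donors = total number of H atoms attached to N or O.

2

Donors: find every N or O and count the H atoms it carries.
  atom 4 (N): bond orders sum to 1 → 2 H
Lipinski HBD = 2.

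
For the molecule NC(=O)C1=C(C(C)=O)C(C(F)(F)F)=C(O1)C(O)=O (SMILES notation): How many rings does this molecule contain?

In SMILES, each pair of matching ring-closure digits denotes one ring-closing bond; the number of such bonds equals the number of independent rings.
Ring-closure bonds here: 1.

1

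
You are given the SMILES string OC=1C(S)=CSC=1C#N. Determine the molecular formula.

Walk through each heavy atom and fill implicit hydrogens from standard valence (C 4, N 3, O 2, S 2, halogen 1):
  atom 1: O, bond orders sum to 1 (valence 2) → 1 H
  atom 2: C, bond orders sum to 4 (valence 4) → 0 H
  atom 3: C, bond orders sum to 4 (valence 4) → 0 H
  atom 4: S, bond orders sum to 1 (valence 2) → 1 H
  atom 5: C, bond orders sum to 3 (valence 4) → 1 H
  atom 6: S, bond orders sum to 2 (valence 2) → 0 H
  atom 7: C, bond orders sum to 4 (valence 4) → 0 H
  atom 8: C, bond orders sum to 4 (valence 4) → 0 H
  atom 9: N, bond orders sum to 3 (valence 3) → 0 H
Totals → C:5, H:3, N:1, O:1, S:2.
In Hill order: C5H3NOS2.

C5H3NOS2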